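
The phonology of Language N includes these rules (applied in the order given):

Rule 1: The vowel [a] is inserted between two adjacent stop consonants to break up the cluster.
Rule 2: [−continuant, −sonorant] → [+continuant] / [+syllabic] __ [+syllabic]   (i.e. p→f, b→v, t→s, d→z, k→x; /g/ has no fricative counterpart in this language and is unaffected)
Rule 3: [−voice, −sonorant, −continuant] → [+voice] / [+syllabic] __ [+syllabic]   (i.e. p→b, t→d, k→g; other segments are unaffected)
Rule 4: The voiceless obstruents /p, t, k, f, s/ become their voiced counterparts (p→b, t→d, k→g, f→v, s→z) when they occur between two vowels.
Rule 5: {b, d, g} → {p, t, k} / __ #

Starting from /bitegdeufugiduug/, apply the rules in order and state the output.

bizegazeuvugizuuk

Rule 1 (stop-cluster a-epenthesis): /g/ and /d/ form a stop–stop cluster, so [a] is inserted between them. /bitegdeufugiduug/ → bitegadeufugiduug.
Rule 2 (intervocalic spirantization): /t/ is a stop between vowels /i/ and /e/, so it spirantizes to the fricative [s]. /d/ is a stop between vowels /a/ and /e/, so it spirantizes to the fricative [z]. /d/ is a stop between vowels /i/ and /u/, so it spirantizes to the fricative [z]. /bitegadeufugiduug/ → bisegazeufugizuug.
Rule 3 (intervocalic voicing): no segment meets the environment; /bisegazeufugizuug/ is unchanged.
Rule 4 (intervocalic voicing): /s/ is a voiceless obstruent between vowels /i/ and /e/, so it voices to [z]. /f/ is a voiceless obstruent between vowels /u/ and /u/, so it voices to [v]. /bisegazeufugizuug/ → bizegazeuvugizuug.
Rule 5 (final devoicing): /g/ is a voiced stop in word-final position, so it devoices to [k]. /bizegazeuvugizuug/ → bizegazeuvugizuuk.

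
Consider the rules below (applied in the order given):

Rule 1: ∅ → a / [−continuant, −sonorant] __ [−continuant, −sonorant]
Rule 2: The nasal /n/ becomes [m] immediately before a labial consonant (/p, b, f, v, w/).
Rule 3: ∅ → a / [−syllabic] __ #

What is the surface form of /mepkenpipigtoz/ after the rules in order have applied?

Rule 1 (stop-cluster a-epenthesis): /p/ and /k/ form a stop–stop cluster, so [a] is inserted between them. /g/ and /t/ form a stop–stop cluster, so [a] is inserted between them. /mepkenpipigtoz/ → mepakenpipigatoz.
Rule 2 (nasal place assimilation): /n/ precedes the labial consonant /p/, so it assimilates in place to [m]. /mepakenpipigatoz/ → mepakempipigatoz.
Rule 3 (final a-epenthesis): the form ends in the consonant /z/, so [a] is inserted word-finally. /mepakempipigatoz/ → mepakempipigatoza.

mepakempipigatoza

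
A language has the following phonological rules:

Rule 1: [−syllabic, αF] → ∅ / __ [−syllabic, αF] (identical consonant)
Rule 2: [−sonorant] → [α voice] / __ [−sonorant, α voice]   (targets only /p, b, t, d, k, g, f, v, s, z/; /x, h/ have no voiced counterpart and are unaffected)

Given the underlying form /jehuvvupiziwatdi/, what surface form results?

jehuvupiziwaddi

Rule 1 (degemination): /vv/ is a geminate; the first /v/ deletes. /jehuvvupiziwatdi/ → jehuvupiziwatdi.
Rule 2 (regressive voicing assimilation): /t/ precedes the voiced obstruent /d/, so it voices to [d] by assimilation. /jehuvupiziwatdi/ → jehuvupiziwaddi.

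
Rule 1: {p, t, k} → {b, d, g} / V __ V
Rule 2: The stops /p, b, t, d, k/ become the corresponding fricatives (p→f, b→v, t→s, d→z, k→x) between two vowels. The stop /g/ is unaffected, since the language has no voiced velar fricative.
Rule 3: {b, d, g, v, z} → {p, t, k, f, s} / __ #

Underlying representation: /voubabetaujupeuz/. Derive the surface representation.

Rule 1 (intervocalic voicing): /t/ is a voiceless stop between vowels /e/ and /a/, so it voices to [d]. /p/ is a voiceless stop between vowels /u/ and /e/, so it voices to [b]. /voubabetaujupeuz/ → voubabedaujubeuz.
Rule 2 (intervocalic spirantization): /b/ is a stop between vowels /u/ and /a/, so it spirantizes to the fricative [v]. /b/ is a stop between vowels /a/ and /e/, so it spirantizes to the fricative [v]. /d/ is a stop between vowels /e/ and /a/, so it spirantizes to the fricative [z]. /b/ is a stop between vowels /u/ and /e/, so it spirantizes to the fricative [v]. /voubabedaujubeuz/ → vouvavezaujuveuz.
Rule 3 (final devoicing): /z/ is a voiced obstruent in word-final position, so it devoices to [s]. /vouvavezaujuveuz/ → vouvavezaujuveus.

vouvavezaujuveus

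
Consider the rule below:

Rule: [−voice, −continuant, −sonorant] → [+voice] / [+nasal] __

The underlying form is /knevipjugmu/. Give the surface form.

No segment of /knevipjugmu/ meets the structural description of the rule, so the form surfaces unchanged.

knevipjugmu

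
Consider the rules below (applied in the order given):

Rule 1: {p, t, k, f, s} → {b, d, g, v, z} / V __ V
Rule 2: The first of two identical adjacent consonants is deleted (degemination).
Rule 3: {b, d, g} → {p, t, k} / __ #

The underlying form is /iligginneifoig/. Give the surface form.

iligineivoik

Rule 1 (intervocalic voicing): /f/ is a voiceless obstruent between vowels /i/ and /o/, so it voices to [v]. /iligginneifoig/ → iligginneivoig.
Rule 2 (degemination): /gg/ is a geminate; the first /g/ deletes. /nn/ is a geminate; the first /n/ deletes. /iligginneivoig/ → iligineivoig.
Rule 3 (final devoicing): /g/ is a voiced stop in word-final position, so it devoices to [k]. /iligineivoig/ → iligineivoik.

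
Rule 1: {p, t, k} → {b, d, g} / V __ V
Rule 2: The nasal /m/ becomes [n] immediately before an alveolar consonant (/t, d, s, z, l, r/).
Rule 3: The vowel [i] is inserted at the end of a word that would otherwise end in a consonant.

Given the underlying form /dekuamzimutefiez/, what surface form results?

deguanzimudefiezi

Rule 1 (intervocalic voicing): /k/ is a voiceless stop between vowels /e/ and /u/, so it voices to [g]. /t/ is a voiceless stop between vowels /u/ and /e/, so it voices to [d]. /dekuamzimutefiez/ → deguamzimudefiez.
Rule 2 (nasal place assimilation): /m/ precedes the alveolar consonant /z/, so it assimilates in place to [n]. /deguamzimudefiez/ → deguanzimudefiez.
Rule 3 (final i-epenthesis): the form ends in the consonant /z/, so [i] is inserted word-finally. /deguanzimudefiez/ → deguanzimudefiezi.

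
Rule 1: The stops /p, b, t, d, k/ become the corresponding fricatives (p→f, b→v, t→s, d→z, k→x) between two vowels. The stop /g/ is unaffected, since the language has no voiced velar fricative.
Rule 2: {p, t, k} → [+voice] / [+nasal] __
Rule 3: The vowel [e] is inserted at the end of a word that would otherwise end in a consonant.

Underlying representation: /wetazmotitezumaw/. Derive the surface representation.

Rule 1 (intervocalic spirantization): /t/ is a stop between vowels /e/ and /a/, so it spirantizes to the fricative [s]. /t/ is a stop between vowels /o/ and /i/, so it spirantizes to the fricative [s]. /t/ is a stop between vowels /i/ and /e/, so it spirantizes to the fricative [s]. /wetazmotitezumaw/ → wesazmosisezumaw.
Rule 2 (post-nasal voicing): no segment meets the environment; /wesazmosisezumaw/ is unchanged.
Rule 3 (final e-epenthesis): the form ends in the consonant /w/, so [e] is inserted word-finally. /wesazmosisezumaw/ → wesazmosisezumawe.

wesazmosisezumawe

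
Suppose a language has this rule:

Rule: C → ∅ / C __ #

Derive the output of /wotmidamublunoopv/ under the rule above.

wotmidamublunoop

/v/ is the second consonant of a word-final cluster /pv/, so it deletes.
The other instances of /w/, /t/, /m/, /d/, /b/, /l/, /n/, /p/ do not occur in the required environment and remain unchanged.
Surface form: [wotmidamublunoop].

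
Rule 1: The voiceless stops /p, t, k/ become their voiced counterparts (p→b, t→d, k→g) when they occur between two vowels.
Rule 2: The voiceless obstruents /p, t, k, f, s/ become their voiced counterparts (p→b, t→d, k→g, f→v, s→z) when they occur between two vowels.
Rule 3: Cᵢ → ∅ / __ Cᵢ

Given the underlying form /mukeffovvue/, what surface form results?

Rule 1 (intervocalic voicing): /k/ is a voiceless stop between vowels /u/ and /e/, so it voices to [g]. /mukeffovvue/ → mugeffovvue.
Rule 2 (intervocalic voicing): no segment meets the environment; /mugeffovvue/ is unchanged.
Rule 3 (degemination): /ff/ is a geminate; the first /f/ deletes. /vv/ is a geminate; the first /v/ deletes. /mugeffovvue/ → mugefovue.

mugefovue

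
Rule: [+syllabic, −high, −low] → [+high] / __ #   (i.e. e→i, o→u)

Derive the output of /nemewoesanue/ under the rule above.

/e/ is a mid vowel in word-final position, so it raises to [i].
The other instances of /e/, /o/ do not occur in the required environment and remain unchanged.
Surface form: [nemewoesanui].

nemewoesanui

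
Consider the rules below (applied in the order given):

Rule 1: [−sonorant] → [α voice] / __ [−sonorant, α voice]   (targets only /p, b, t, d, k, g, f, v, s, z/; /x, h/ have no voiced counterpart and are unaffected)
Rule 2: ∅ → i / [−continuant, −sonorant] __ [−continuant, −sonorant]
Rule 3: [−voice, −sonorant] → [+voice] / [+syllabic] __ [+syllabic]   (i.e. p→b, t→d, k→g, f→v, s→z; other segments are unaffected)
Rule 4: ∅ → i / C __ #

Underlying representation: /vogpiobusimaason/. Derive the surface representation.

vogibiobuzimaazoni

Rule 1 (regressive voicing assimilation): /g/ precedes the voiceless obstruent /p/, so it devoices to [k] by assimilation. /vogpiobusimaason/ → vokpiobusimaason.
Rule 2 (stop-cluster i-epenthesis): /k/ and /p/ form a stop–stop cluster, so [i] is inserted between them. /vokpiobusimaason/ → vokipiobusimaason.
Rule 3 (intervocalic voicing): /k/ is a voiceless obstruent between vowels /o/ and /i/, so it voices to [g]. /p/ is a voiceless obstruent between vowels /i/ and /i/, so it voices to [b]. /s/ is a voiceless obstruent between vowels /u/ and /i/, so it voices to [z]. /s/ is a voiceless obstruent between vowels /a/ and /o/, so it voices to [z]. /vokipiobusimaason/ → vogibiobuzimaazon.
Rule 4 (final i-epenthesis): the form ends in the consonant /n/, so [i] is inserted word-finally. /vogibiobuzimaazon/ → vogibiobuzimaazoni.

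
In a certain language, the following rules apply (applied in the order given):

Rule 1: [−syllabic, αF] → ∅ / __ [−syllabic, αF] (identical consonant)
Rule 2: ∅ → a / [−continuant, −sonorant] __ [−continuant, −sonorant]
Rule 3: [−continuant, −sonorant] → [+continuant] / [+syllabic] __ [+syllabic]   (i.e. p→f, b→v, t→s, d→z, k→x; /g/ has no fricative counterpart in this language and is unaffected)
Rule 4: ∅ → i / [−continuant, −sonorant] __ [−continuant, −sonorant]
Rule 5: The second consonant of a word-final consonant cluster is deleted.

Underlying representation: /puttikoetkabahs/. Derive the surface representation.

Rule 1 (degemination): /tt/ is a geminate; the first /t/ deletes. /puttikoetkabahs/ → putikoetkabahs.
Rule 2 (stop-cluster a-epenthesis): /t/ and /k/ form a stop–stop cluster, so [a] is inserted between them. /putikoetkabahs/ → putikoetakabahs.
Rule 3 (intervocalic spirantization): /t/ is a stop between vowels /u/ and /i/, so it spirantizes to the fricative [s]. /k/ is a stop between vowels /i/ and /o/, so it spirantizes to the fricative [x]. /t/ is a stop between vowels /e/ and /a/, so it spirantizes to the fricative [s]. /k/ is a stop between vowels /a/ and /a/, so it spirantizes to the fricative [x]. /b/ is a stop between vowels /a/ and /a/, so it spirantizes to the fricative [v]. /putikoetakabahs/ → pusixoesaxavahs.
Rule 4 (stop-cluster i-epenthesis): no segment meets the environment; /pusixoesaxavahs/ is unchanged.
Rule 5 (final cluster simplification): /s/ is the second consonant of a word-final cluster /hs/, so it deletes. /pusixoesaxavahs/ → pusixoesaxavah.

pusixoesaxavah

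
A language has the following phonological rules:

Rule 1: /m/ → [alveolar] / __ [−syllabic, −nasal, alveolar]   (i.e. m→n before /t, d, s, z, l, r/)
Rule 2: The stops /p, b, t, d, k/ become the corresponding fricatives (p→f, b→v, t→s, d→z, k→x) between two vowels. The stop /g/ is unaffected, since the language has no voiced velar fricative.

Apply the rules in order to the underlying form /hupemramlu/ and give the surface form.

hufenranlu

Rule 1 (nasal place assimilation): /m/ precedes the alveolar consonant /r/, so it assimilates in place to [n]. /m/ precedes the alveolar consonant /l/, so it assimilates in place to [n]. /hupemramlu/ → hupenranlu.
Rule 2 (intervocalic spirantization): /p/ is a stop between vowels /u/ and /e/, so it spirantizes to the fricative [f]. /hupenranlu/ → hufenranlu.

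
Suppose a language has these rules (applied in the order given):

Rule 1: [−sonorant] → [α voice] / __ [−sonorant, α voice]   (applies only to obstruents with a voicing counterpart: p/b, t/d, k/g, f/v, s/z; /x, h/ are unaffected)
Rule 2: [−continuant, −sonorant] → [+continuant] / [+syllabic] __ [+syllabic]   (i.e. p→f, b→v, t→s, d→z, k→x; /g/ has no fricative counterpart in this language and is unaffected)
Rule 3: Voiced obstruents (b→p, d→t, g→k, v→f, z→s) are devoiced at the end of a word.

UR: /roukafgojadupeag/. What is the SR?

Rule 1 (regressive voicing assimilation): /f/ precedes the voiced obstruent /g/, so it voices to [v] by assimilation. /roukafgojadupeag/ → roukavgojadupeag.
Rule 2 (intervocalic spirantization): /k/ is a stop between vowels /u/ and /a/, so it spirantizes to the fricative [x]. /d/ is a stop between vowels /a/ and /u/, so it spirantizes to the fricative [z]. /p/ is a stop between vowels /u/ and /e/, so it spirantizes to the fricative [f]. /roukavgojadupeag/ → rouxavgojazufeag.
Rule 3 (final devoicing): /g/ is a voiced obstruent in word-final position, so it devoices to [k]. /rouxavgojazufeag/ → rouxavgojazufeak.

rouxavgojazufeak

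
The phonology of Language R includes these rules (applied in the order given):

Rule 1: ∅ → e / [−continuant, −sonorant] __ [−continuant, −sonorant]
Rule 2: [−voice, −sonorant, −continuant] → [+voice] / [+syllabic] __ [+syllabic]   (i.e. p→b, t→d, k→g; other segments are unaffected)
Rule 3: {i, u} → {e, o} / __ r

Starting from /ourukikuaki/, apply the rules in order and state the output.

Rule 1 (stop-cluster e-epenthesis): no segment meets the environment; /ourukikuaki/ is unchanged.
Rule 2 (intervocalic voicing): /k/ is a voiceless stop between vowels /u/ and /i/, so it voices to [g]. /k/ is a voiceless stop between vowels /i/ and /u/, so it voices to [g]. /k/ is a voiceless stop between vowels /a/ and /i/, so it voices to [g]. /ourukikuaki/ → ourugiguagi.
Rule 3 (pre-rhotic lowering): /u/ is a high vowel immediately before /r/, so it lowers to [o]. /ourugiguagi/ → oorugiguagi.

oorugiguagi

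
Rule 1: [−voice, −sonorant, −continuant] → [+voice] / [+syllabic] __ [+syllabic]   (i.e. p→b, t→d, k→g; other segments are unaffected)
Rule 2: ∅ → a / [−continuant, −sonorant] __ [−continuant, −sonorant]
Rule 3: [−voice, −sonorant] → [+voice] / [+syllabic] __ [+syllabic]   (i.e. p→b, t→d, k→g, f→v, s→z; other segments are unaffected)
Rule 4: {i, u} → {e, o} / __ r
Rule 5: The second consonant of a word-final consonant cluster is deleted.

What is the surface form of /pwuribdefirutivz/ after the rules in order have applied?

pworibadeverudiv

Rule 1 (intervocalic voicing): /t/ is a voiceless stop between vowels /u/ and /i/, so it voices to [d]. /pwuribdefirutivz/ → pwuribdefirudivz.
Rule 2 (stop-cluster a-epenthesis): /b/ and /d/ form a stop–stop cluster, so [a] is inserted between them. /pwuribdefirudivz/ → pwuribadefirudivz.
Rule 3 (intervocalic voicing): /f/ is a voiceless obstruent between vowels /e/ and /i/, so it voices to [v]. /pwuribadefirudivz/ → pwuribadevirudivz.
Rule 4 (pre-rhotic lowering): /u/ is a high vowel immediately before /r/, so it lowers to [o]. /i/ is a high vowel immediately before /r/, so it lowers to [e]. /pwuribadevirudivz/ → pworibadeverudivz.
Rule 5 (final cluster simplification): /z/ is the second consonant of a word-final cluster /vz/, so it deletes. /pworibadeverudivz/ → pworibadeverudiv.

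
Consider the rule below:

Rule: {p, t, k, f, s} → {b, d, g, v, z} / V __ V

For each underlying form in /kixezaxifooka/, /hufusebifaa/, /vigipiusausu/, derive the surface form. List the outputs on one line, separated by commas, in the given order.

kixezaxivooga, huvuzebivaa, vigibiuzauzu

/kixezaxifooka/: /f/ is a voiceless obstruent between vowels /i/ and /o/, so it voices to [v]. /k/ is a voiceless obstruent between vowels /o/ and /a/, so it voices to [g]. → [kixezaxivooga].
/hufusebifaa/: /f/ is a voiceless obstruent between vowels /u/ and /u/, so it voices to [v]. /s/ is a voiceless obstruent between vowels /u/ and /e/, so it voices to [z]. /f/ is a voiceless obstruent between vowels /i/ and /a/, so it voices to [v]. → [huvuzebivaa].
/vigipiusausu/: /p/ is a voiceless obstruent between vowels /i/ and /i/, so it voices to [b]. /s/ is a voiceless obstruent between vowels /u/ and /a/, so it voices to [z]. /s/ is a voiceless obstruent between vowels /u/ and /u/, so it voices to [z]. → [vigibiuzauzu].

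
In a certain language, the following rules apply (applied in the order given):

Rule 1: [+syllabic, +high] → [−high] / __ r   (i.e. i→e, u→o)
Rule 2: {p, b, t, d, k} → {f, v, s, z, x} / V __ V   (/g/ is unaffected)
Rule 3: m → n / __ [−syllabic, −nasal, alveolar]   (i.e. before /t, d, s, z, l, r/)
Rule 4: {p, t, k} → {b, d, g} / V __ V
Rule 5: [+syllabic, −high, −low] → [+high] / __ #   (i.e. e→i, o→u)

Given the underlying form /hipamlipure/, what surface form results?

Rule 1 (pre-rhotic lowering): /u/ is a high vowel immediately before /r/, so it lowers to [o]. /hipamlipure/ → hipamlipore.
Rule 2 (intervocalic spirantization): /p/ is a stop between vowels /i/ and /a/, so it spirantizes to the fricative [f]. /p/ is a stop between vowels /i/ and /o/, so it spirantizes to the fricative [f]. /hipamlipore/ → hifamlifore.
Rule 3 (nasal place assimilation): /m/ precedes the alveolar consonant /l/, so it assimilates in place to [n]. /hifamlifore/ → hifanlifore.
Rule 4 (intervocalic voicing): no segment meets the environment; /hifanlifore/ is unchanged.
Rule 5 (final vowel raising): /e/ is a mid vowel in word-final position, so it raises to [i]. /hifanlifore/ → hifanlifori.

hifanlifori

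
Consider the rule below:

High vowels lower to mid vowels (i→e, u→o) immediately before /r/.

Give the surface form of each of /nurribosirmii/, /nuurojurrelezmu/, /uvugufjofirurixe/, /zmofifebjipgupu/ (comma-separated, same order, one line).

/nurribosirmii/: /u/ is a high vowel immediately before /r/, so it lowers to [o]. /i/ is a high vowel immediately before /r/, so it lowers to [e]. → [norribosermii].
/nuurojurrelezmu/: /u/ is a high vowel immediately before /r/, so it lowers to [o]. /u/ is a high vowel immediately before /r/, so it lowers to [o]. → [nuorojorrelezmu].
/uvugufjofirurixe/: /i/ is a high vowel immediately before /r/, so it lowers to [e]. /u/ is a high vowel immediately before /r/, so it lowers to [o]. → [uvugufjoferorixe].
/zmofifebjipgupu/: the rule's environment is not met; surfaces unchanged as [zmofifebjipgupu].

norribosermii, nuorojorrelezmu, uvugufjoferorixe, zmofifebjipgupu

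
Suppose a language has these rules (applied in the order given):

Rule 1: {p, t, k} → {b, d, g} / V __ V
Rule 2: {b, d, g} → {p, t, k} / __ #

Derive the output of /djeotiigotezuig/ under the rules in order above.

Rule 1 (intervocalic voicing): /t/ is a voiceless stop between vowels /o/ and /i/, so it voices to [d]. /t/ is a voiceless stop between vowels /o/ and /e/, so it voices to [d]. /djeotiigotezuig/ → djeodiigodezuig.
Rule 2 (final devoicing): /g/ is a voiced stop in word-final position, so it devoices to [k]. /djeodiigodezuig/ → djeodiigodezuik.

djeodiigodezuik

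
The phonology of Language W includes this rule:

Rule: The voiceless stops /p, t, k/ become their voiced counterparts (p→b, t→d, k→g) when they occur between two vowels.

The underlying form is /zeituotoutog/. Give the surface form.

zeiduodoudog

/t/ is a voiceless stop between vowels /i/ and /u/, so it voices to [d].
/t/ is a voiceless stop between vowels /o/ and /o/, so it voices to [d].
/t/ is a voiceless stop between vowels /u/ and /o/, so it voices to [d].
Surface form: [zeiduodoudog].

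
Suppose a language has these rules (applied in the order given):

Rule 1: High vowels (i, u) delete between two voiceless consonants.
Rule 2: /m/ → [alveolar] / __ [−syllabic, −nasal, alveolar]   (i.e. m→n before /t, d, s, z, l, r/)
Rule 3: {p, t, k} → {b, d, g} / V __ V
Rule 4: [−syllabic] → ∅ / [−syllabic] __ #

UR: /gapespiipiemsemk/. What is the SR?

Rule 1 (high vowel syncope): no segment meets the environment; /gapespiipiemsemk/ is unchanged.
Rule 2 (nasal place assimilation): /m/ precedes the alveolar consonant /s/, so it assimilates in place to [n]. /gapespiipiemsemk/ → gapespiipiensemk.
Rule 3 (intervocalic voicing): /p/ is a voiceless stop between vowels /a/ and /e/, so it voices to [b]. /p/ is a voiceless stop between vowels /i/ and /i/, so it voices to [b]. /gapespiipiensemk/ → gabespiibiensemk.
Rule 4 (final cluster simplification): /k/ is the second consonant of a word-final cluster /mk/, so it deletes. /gabespiibiensemk/ → gabespiibiensem.

gabespiibiensem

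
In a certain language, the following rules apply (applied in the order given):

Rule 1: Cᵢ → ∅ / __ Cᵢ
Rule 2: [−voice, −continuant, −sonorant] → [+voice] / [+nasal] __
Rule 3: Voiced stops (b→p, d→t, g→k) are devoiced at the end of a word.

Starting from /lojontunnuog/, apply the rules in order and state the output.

Rule 1 (degemination): /nn/ is a geminate; the first /n/ deletes. /lojontunnuog/ → lojontunuog.
Rule 2 (post-nasal voicing): /t/ is a voiceless stop immediately after the nasal /n/, so it voices to [d]. /lojontunuog/ → lojondunuog.
Rule 3 (final devoicing): /g/ is a voiced stop in word-final position, so it devoices to [k]. /lojondunuog/ → lojondunuok.

lojondunuok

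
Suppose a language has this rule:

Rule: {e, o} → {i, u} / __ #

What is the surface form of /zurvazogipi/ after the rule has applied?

No segment of /zurvazogipi/ meets the structural description of the rule, so the form surfaces unchanged.

zurvazogipi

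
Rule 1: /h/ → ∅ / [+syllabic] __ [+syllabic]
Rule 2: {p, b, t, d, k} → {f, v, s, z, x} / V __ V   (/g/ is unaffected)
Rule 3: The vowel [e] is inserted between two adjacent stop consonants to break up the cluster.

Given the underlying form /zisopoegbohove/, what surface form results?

Rule 1 (intervocalic h-deletion): /h/ occurs between vowels /o/ and /o/, so it deletes. /zisopoegbohove/ → zisopoegboove.
Rule 2 (intervocalic spirantization): /p/ is a stop between vowels /o/ and /o/, so it spirantizes to the fricative [f]. /zisopoegboove/ → zisofoegboove.
Rule 3 (stop-cluster e-epenthesis): /g/ and /b/ form a stop–stop cluster, so [e] is inserted between them. /zisofoegboove/ → zisofoegeboove.

zisofoegeboove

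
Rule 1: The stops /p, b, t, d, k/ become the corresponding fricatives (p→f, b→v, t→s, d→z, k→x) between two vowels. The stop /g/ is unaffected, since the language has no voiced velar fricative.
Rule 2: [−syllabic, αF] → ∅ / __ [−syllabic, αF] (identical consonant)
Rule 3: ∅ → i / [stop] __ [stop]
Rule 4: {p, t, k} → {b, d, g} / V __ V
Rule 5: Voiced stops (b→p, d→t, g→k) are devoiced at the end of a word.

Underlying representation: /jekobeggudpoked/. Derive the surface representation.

Rule 1 (intervocalic spirantization): /k/ is a stop between vowels /e/ and /o/, so it spirantizes to the fricative [x]. /b/ is a stop between vowels /o/ and /e/, so it spirantizes to the fricative [v]. /k/ is a stop between vowels /o/ and /e/, so it spirantizes to the fricative [x]. /jekobeggudpoked/ → jexoveggudpoxed.
Rule 2 (degemination): /gg/ is a geminate; the first /g/ deletes. /jexoveggudpoxed/ → jexovegudpoxed.
Rule 3 (stop-cluster i-epenthesis): /d/ and /p/ form a stop–stop cluster, so [i] is inserted between them. /jexovegudpoxed/ → jexovegudipoxed.
Rule 4 (intervocalic voicing): /p/ is a voiceless stop between vowels /i/ and /o/, so it voices to [b]. /jexovegudipoxed/ → jexovegudiboxed.
Rule 5 (final devoicing): /d/ is a voiced stop in word-final position, so it devoices to [t]. /jexovegudiboxed/ → jexovegudiboxet.

jexovegudiboxet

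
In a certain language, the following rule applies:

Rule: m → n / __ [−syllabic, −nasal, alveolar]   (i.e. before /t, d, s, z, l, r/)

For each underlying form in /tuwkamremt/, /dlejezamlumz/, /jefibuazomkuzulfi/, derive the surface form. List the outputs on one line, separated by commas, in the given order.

/tuwkamremt/: /m/ precedes the alveolar consonant /r/, so it assimilates in place to [n]. /m/ precedes the alveolar consonant /t/, so it assimilates in place to [n]. → [tuwkanrent].
/dlejezamlumz/: /m/ precedes the alveolar consonant /l/, so it assimilates in place to [n]. /m/ precedes the alveolar consonant /z/, so it assimilates in place to [n]. → [dlejezanlunz].
/jefibuazomkuzulfi/: the rule's environment is not met; surfaces unchanged as [jefibuazomkuzulfi].

tuwkanrent, dlejezanlunz, jefibuazomkuzulfi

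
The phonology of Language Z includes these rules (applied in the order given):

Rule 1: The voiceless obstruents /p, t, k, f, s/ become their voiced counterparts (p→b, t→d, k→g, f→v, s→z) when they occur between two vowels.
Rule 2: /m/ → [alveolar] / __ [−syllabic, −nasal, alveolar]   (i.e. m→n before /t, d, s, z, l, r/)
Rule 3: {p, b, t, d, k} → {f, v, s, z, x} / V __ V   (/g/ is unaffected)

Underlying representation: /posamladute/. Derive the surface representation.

pozanlazuze

Rule 1 (intervocalic voicing): /s/ is a voiceless obstruent between vowels /o/ and /a/, so it voices to [z]. /t/ is a voiceless obstruent between vowels /u/ and /e/, so it voices to [d]. /posamladute/ → pozamladude.
Rule 2 (nasal place assimilation): /m/ precedes the alveolar consonant /l/, so it assimilates in place to [n]. /pozamladude/ → pozanladude.
Rule 3 (intervocalic spirantization): /d/ is a stop between vowels /a/ and /u/, so it spirantizes to the fricative [z]. /d/ is a stop between vowels /u/ and /e/, so it spirantizes to the fricative [z]. /pozanladude/ → pozanlazuze.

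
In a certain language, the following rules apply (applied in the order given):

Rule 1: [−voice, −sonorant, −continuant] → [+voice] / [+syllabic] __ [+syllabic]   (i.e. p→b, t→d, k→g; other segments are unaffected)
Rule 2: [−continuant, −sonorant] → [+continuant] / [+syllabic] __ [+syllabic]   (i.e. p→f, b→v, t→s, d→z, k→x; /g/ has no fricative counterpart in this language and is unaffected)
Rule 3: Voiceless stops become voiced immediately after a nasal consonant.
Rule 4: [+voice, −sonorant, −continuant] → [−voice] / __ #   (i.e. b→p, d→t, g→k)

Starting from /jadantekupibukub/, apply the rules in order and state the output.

Rule 1 (intervocalic voicing): /k/ is a voiceless stop between vowels /e/ and /u/, so it voices to [g]. /p/ is a voiceless stop between vowels /u/ and /i/, so it voices to [b]. /k/ is a voiceless stop between vowels /u/ and /u/, so it voices to [g]. /jadantekupibukub/ → jadantegubibugub.
Rule 2 (intervocalic spirantization): /d/ is a stop between vowels /a/ and /a/, so it spirantizes to the fricative [z]. /b/ is a stop between vowels /u/ and /i/, so it spirantizes to the fricative [v]. /b/ is a stop between vowels /i/ and /u/, so it spirantizes to the fricative [v]. /jadantegubibugub/ → jazanteguvivugub.
Rule 3 (post-nasal voicing): /t/ is a voiceless stop immediately after the nasal /n/, so it voices to [d]. /jazanteguvivugub/ → jazandeguvivugub.
Rule 4 (final devoicing): /b/ is a voiced stop in word-final position, so it devoices to [p]. /jazandeguvivugub/ → jazandeguvivugup.

jazandeguvivugup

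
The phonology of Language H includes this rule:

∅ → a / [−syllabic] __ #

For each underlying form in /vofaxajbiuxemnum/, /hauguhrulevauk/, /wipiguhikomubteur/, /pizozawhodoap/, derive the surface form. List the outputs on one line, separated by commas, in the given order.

/vofaxajbiuxemnum/: the form ends in the consonant /m/, so [a] is inserted word-finally. → [vofaxajbiuxemnuma].
/hauguhrulevauk/: the form ends in the consonant /k/, so [a] is inserted word-finally. → [hauguhrulevauka].
/wipiguhikomubteur/: the form ends in the consonant /r/, so [a] is inserted word-finally. → [wipiguhikomubteura].
/pizozawhodoap/: the form ends in the consonant /p/, so [a] is inserted word-finally. → [pizozawhodoapa].

vofaxajbiuxemnuma, hauguhrulevauka, wipiguhikomubteura, pizozawhodoapa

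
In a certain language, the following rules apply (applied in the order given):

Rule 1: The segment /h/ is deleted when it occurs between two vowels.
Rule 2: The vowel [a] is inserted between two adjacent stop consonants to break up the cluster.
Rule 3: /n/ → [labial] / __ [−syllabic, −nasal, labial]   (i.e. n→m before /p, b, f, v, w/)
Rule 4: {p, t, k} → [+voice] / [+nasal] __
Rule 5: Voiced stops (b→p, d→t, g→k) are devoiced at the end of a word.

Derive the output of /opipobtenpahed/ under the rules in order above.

Rule 1 (intervocalic h-deletion): /h/ occurs between vowels /a/ and /e/, so it deletes. /opipobtenpahed/ → opipobtenpaed.
Rule 2 (stop-cluster a-epenthesis): /b/ and /t/ form a stop–stop cluster, so [a] is inserted between them. /opipobtenpaed/ → opipobatenpaed.
Rule 3 (nasal place assimilation): /n/ precedes the labial consonant /p/, so it assimilates in place to [m]. /opipobatenpaed/ → opipobatempaed.
Rule 4 (post-nasal voicing): /p/ is a voiceless stop immediately after the nasal /m/, so it voices to [b]. /opipobatempaed/ → opipobatembaed.
Rule 5 (final devoicing): /d/ is a voiced stop in word-final position, so it devoices to [t]. /opipobatembaed/ → opipobatembaet.

opipobatembaet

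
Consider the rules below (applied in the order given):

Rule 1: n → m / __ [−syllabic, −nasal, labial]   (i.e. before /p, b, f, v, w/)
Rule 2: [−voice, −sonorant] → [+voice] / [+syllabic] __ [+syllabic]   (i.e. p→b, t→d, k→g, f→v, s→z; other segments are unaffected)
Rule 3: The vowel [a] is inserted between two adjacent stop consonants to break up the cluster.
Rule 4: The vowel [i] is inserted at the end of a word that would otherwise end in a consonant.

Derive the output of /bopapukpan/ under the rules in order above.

bobabukapani

Rule 1 (nasal place assimilation): no segment meets the environment; /bopapukpan/ is unchanged.
Rule 2 (intervocalic voicing): /p/ is a voiceless obstruent between vowels /o/ and /a/, so it voices to [b]. /p/ is a voiceless obstruent between vowels /a/ and /u/, so it voices to [b]. /bopapukpan/ → bobabukpan.
Rule 3 (stop-cluster a-epenthesis): /k/ and /p/ form a stop–stop cluster, so [a] is inserted between them. /bobabukpan/ → bobabukapan.
Rule 4 (final i-epenthesis): the form ends in the consonant /n/, so [i] is inserted word-finally. /bobabukapan/ → bobabukapani.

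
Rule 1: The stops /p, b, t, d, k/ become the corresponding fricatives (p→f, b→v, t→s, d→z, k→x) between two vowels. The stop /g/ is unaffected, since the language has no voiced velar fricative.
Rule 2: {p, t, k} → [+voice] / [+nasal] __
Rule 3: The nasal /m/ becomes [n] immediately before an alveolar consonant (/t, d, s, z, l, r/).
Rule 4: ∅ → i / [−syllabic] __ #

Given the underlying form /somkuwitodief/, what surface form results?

somguwisoziefi

Rule 1 (intervocalic spirantization): /t/ is a stop between vowels /i/ and /o/, so it spirantizes to the fricative [s]. /d/ is a stop between vowels /o/ and /i/, so it spirantizes to the fricative [z]. /somkuwitodief/ → somkuwisozief.
Rule 2 (post-nasal voicing): /k/ is a voiceless stop immediately after the nasal /m/, so it voices to [g]. /somkuwisozief/ → somguwisozief.
Rule 3 (nasal place assimilation): no segment meets the environment; /somguwisozief/ is unchanged.
Rule 4 (final i-epenthesis): the form ends in the consonant /f/, so [i] is inserted word-finally. /somguwisozief/ → somguwisoziefi.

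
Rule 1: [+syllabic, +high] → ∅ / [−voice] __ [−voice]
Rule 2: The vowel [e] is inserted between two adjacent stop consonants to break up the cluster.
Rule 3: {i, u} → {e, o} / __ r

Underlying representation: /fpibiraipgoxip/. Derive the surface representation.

Rule 1 (high vowel syncope): /i/ is a high vowel flanked by voiceless consonants /x/ and /p/, so it deletes. /fpibiraipgoxip/ → fpibiraipgoxp.
Rule 2 (stop-cluster e-epenthesis): /p/ and /g/ form a stop–stop cluster, so [e] is inserted between them. /fpibiraipgoxp/ → fpibiraipegoxp.
Rule 3 (pre-rhotic lowering): /i/ is a high vowel immediately before /r/, so it lowers to [e]. /fpibiraipegoxp/ → fpiberaipegoxp.

fpiberaipegoxp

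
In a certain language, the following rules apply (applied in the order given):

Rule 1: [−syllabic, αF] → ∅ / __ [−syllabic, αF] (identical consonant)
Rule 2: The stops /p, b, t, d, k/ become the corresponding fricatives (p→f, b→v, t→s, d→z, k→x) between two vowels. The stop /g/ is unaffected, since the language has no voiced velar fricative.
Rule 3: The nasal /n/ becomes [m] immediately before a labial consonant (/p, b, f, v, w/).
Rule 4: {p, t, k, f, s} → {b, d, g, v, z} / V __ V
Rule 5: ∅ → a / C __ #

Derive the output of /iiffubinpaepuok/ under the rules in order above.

Rule 1 (degemination): /ff/ is a geminate; the first /f/ deletes. /iiffubinpaepuok/ → iifubinpaepuok.
Rule 2 (intervocalic spirantization): /b/ is a stop between vowels /u/ and /i/, so it spirantizes to the fricative [v]. /p/ is a stop between vowels /e/ and /u/, so it spirantizes to the fricative [f]. /iifubinpaepuok/ → iifuvinpaefuok.
Rule 3 (nasal place assimilation): /n/ precedes the labial consonant /p/, so it assimilates in place to [m]. /iifuvinpaefuok/ → iifuvimpaefuok.
Rule 4 (intervocalic voicing): /f/ is a voiceless obstruent between vowels /i/ and /u/, so it voices to [v]. /f/ is a voiceless obstruent between vowels /e/ and /u/, so it voices to [v]. /iifuvimpaefuok/ → iivuvimpaevuok.
Rule 5 (final a-epenthesis): the form ends in the consonant /k/, so [a] is inserted word-finally. /iivuvimpaevuok/ → iivuvimpaevuoka.

iivuvimpaevuoka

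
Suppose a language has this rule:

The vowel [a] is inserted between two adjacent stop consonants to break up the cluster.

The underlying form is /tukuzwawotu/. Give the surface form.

No segment of /tukuzwawotu/ meets the structural description of the rule, so the form surfaces unchanged.

tukuzwawotu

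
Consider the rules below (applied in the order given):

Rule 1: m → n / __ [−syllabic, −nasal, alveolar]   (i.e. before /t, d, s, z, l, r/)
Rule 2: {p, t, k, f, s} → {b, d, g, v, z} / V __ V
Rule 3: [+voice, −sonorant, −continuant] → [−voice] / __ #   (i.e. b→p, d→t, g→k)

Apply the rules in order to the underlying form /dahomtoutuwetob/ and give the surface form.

dahontouduwedop

Rule 1 (nasal place assimilation): /m/ precedes the alveolar consonant /t/, so it assimilates in place to [n]. /dahomtoutuwetob/ → dahontoutuwetob.
Rule 2 (intervocalic voicing): /t/ is a voiceless obstruent between vowels /u/ and /u/, so it voices to [d]. /t/ is a voiceless obstruent between vowels /e/ and /o/, so it voices to [d]. /dahontoutuwetob/ → dahontouduwedob.
Rule 3 (final devoicing): /b/ is a voiced stop in word-final position, so it devoices to [p]. /dahontouduwedob/ → dahontouduwedop.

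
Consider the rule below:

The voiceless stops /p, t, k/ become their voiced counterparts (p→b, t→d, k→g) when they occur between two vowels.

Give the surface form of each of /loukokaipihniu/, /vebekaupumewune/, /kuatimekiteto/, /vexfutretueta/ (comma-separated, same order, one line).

/loukokaipihniu/: /k/ is a voiceless stop between vowels /u/ and /o/, so it voices to [g]. /k/ is a voiceless stop between vowels /o/ and /a/, so it voices to [g]. /p/ is a voiceless stop between vowels /i/ and /i/, so it voices to [b]. → [lougogaibihniu].
/vebekaupumewune/: /k/ is a voiceless stop between vowels /e/ and /a/, so it voices to [g]. /p/ is a voiceless stop between vowels /u/ and /u/, so it voices to [b]. → [vebegaubumewune].
/kuatimekiteto/: /t/ is a voiceless stop between vowels /a/ and /i/, so it voices to [d]. /k/ is a voiceless stop between vowels /e/ and /i/, so it voices to [g]. /t/ is a voiceless stop between vowels /i/ and /e/, so it voices to [d]. /t/ is a voiceless stop between vowels /e/ and /o/, so it voices to [d]. → [kuadimegidedo].
/vexfutretueta/: /t/ is a voiceless stop between vowels /e/ and /u/, so it voices to [d]. /t/ is a voiceless stop between vowels /e/ and /a/, so it voices to [d]. → [vexfutredueda].

lougogaibihniu, vebegaubumewune, kuadimegidedo, vexfutredueda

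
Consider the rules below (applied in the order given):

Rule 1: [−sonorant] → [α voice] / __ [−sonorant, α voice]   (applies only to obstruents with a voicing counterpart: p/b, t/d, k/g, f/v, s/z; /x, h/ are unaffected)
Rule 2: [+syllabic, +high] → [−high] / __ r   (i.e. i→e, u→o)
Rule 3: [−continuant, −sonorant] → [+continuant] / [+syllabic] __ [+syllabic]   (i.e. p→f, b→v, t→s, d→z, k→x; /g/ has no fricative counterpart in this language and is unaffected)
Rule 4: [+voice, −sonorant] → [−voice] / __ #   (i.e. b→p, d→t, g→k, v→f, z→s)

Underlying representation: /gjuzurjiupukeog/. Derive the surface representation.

Rule 1 (regressive voicing assimilation): no segment meets the environment; /gjuzurjiupukeog/ is unchanged.
Rule 2 (pre-rhotic lowering): /u/ is a high vowel immediately before /r/, so it lowers to [o]. /gjuzurjiupukeog/ → gjuzorjiupukeog.
Rule 3 (intervocalic spirantization): /p/ is a stop between vowels /u/ and /u/, so it spirantizes to the fricative [f]. /k/ is a stop between vowels /u/ and /e/, so it spirantizes to the fricative [x]. /gjuzorjiupukeog/ → gjuzorjiufuxeog.
Rule 4 (final devoicing): /g/ is a voiced obstruent in word-final position, so it devoices to [k]. /gjuzorjiufuxeog/ → gjuzorjiufuxeok.

gjuzorjiufuxeok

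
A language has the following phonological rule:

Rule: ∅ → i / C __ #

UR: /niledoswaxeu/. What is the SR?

niledoswaxeu

No segment of /niledoswaxeu/ meets the structural description of the rule, so the form surfaces unchanged.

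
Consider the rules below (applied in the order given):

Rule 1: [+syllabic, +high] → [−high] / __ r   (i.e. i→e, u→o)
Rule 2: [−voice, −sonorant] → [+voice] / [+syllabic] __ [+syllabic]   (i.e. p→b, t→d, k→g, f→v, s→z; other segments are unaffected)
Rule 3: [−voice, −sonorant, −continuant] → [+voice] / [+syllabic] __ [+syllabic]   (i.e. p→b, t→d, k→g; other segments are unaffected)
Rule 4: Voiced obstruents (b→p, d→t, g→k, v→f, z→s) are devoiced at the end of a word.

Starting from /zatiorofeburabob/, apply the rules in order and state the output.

zadioroveborabop

Rule 1 (pre-rhotic lowering): /u/ is a high vowel immediately before /r/, so it lowers to [o]. /zatiorofeburabob/ → zatiorofeborabob.
Rule 2 (intervocalic voicing): /t/ is a voiceless obstruent between vowels /a/ and /i/, so it voices to [d]. /f/ is a voiceless obstruent between vowels /o/ and /e/, so it voices to [v]. /zatiorofeborabob/ → zadioroveborabob.
Rule 3 (intervocalic voicing): no segment meets the environment; /zadioroveborabob/ is unchanged.
Rule 4 (final devoicing): /b/ is a voiced obstruent in word-final position, so it devoices to [p]. /zadioroveborabob/ → zadioroveborabop.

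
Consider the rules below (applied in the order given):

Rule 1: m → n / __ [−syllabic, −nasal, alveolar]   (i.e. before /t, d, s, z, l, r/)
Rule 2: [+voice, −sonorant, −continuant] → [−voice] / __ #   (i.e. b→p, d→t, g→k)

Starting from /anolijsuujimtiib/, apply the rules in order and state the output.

anolijsuujintiip

Rule 1 (nasal place assimilation): /m/ precedes the alveolar consonant /t/, so it assimilates in place to [n]. /anolijsuujimtiib/ → anolijsuujintiib.
Rule 2 (final devoicing): /b/ is a voiced stop in word-final position, so it devoices to [p]. /anolijsuujintiib/ → anolijsuujintiip.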